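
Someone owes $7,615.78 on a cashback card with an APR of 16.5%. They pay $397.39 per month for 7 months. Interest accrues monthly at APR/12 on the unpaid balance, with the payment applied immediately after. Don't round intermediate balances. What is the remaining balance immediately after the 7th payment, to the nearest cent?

Monthly rate r = 16.5%/12 = 1.375% = 0.01375.
Each month: B ← B·(1+r) − $397.39.
Month 1: interest $104.72; balance after payment $7,323.11.
Month 2: interest $100.69; balance after payment $7,026.41.
Month 3: interest $96.61; balance after payment $6,725.63.
Month 4: interest $92.48; balance after payment $6,420.72.
Month 5: interest $88.28; balance after payment $6,111.62.
Month 6: interest $84.03; balance after payment $5,798.26.
Month 7: interest $79.73; balance after payment $5,480.60.

$5,480.60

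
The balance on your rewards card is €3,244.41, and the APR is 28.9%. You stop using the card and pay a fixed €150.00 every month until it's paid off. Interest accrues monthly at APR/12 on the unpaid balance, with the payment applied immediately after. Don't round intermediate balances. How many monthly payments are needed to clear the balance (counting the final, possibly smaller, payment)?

Monthly rate r = 28.9%/12 = 2.40833% = 0.0240833.
Recurrence: B ← B·(1+r) − €150.00.
Month 1: interest €78.14; balance after payment €3,172.55.
Month 2: interest €76.41; balance after payment €3,098.95.
Closed form: n = −ln(1 − rB₀/P)/ln(1+r) = −ln(0.47909)/ln(1.02408) ≈ 30.921, so the balance reaches zero during payment 31.

31 months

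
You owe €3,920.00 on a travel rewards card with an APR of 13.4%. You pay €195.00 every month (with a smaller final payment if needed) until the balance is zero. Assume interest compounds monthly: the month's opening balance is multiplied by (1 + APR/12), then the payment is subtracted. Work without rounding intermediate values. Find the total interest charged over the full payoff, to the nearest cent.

€544.20

Monthly rate r = 13.4%/12 = 1.11667% = 0.0111667.
Payoff takes n = ⌈−ln(1 − rB₀/P)/ln(1+r)⌉ = ⌈22.893⌉ = 23 payments; the last is €174.20.
Total paid = 22·€195.00 + €174.20 = €4,464.20.
Total interest = total paid − principal = €4,464.20 − €3,920.00 = €544.20.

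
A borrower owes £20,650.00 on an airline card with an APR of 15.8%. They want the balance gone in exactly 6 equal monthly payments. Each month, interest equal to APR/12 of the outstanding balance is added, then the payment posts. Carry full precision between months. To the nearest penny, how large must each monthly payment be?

£3,602.00

Monthly rate r = 15.8%/12 = 1.31667% = 0.0131667.
Level-payment amortization: P = B₀·r / (1 − (1+r)^(−n)) = 20650.00·0.0131667 / (1 − 1.01317^(−6)).
Denominator 1 − (1+r)^(−6) = 0.0754835521.
P = 271.892 / 0.0754835521 ≈ 3602.00.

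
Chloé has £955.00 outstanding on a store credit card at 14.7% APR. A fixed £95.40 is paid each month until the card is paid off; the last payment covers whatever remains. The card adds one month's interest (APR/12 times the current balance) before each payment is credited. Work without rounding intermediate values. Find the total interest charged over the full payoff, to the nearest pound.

Monthly rate r = 14.7%/12 = 1.225% = 0.01225.
Payoff takes n = ⌈−ln(1 − rB₀/P)/ln(1+r)⌉ = ⌈10.745⌉ = 11 payments; the last is £71.17.
Total paid = 10·£95.40 + £71.17 = £1,025.17.
Total interest = total paid − principal = £1,025.17 − £955.00 = £70.17.

£70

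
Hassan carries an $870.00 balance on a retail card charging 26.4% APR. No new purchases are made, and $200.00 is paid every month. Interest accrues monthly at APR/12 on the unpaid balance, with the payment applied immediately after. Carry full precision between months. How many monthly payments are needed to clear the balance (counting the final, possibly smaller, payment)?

Monthly rate r = 26.4%/12 = 2.2% = 0.022.
Recurrence: B ← B·(1+r) − $200.00.
Month 1: interest $19.14; balance after payment $689.14.
Month 2: interest $15.16; balance after payment $504.30.
Month 3: interest $11.09; balance after payment $315.40.
Month 4: interest $6.94; balance after payment $122.33.
Month 5: interest $2.69; balance after payment $0.00.

5 payments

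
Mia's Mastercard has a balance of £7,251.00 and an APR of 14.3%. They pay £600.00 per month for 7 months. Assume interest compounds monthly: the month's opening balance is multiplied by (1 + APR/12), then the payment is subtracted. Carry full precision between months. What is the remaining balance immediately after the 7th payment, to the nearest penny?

Monthly rate r = 14.3%/12 = 1.19167% = 0.0119167.
Each month: B ← B·(1+r) − £600.00.
Month 1: interest £86.41; balance after payment £6,737.41.
Month 2: interest £80.29; balance after payment £6,217.70.
Month 3: interest £74.09; balance after payment £5,691.79.
Month 4: interest £67.83; balance after payment £5,159.62.
Month 5: interest £61.49; balance after payment £4,621.10.
Month 6: interest £55.07; balance after payment £4,076.17.
Month 7: interest £48.57; balance after payment £3,524.74.

£3,524.74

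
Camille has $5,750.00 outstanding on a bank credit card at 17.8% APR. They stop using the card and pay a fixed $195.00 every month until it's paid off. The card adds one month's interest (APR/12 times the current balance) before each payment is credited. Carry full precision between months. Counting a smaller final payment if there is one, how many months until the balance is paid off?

Monthly rate r = 17.8%/12 = 1.48333% = 0.0148333.
Recurrence: B ← B·(1+r) − $195.00.
Month 1: interest $85.29; balance after payment $5,640.29.
Month 2: interest $83.66; balance after payment $5,528.96.
Closed form: n = −ln(1 − rB₀/P)/ln(1+r) = −ln(0.56261)/ln(1.01483) ≈ 39.063, so the balance reaches zero during payment 40.

40 months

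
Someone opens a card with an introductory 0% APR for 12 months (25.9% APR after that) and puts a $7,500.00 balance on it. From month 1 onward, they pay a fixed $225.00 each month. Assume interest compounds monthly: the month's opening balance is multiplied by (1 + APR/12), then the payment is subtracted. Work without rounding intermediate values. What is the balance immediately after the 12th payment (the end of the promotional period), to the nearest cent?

$4,800.00

Promo months 1–12 at r₀ = 0%/12 = 0; months 13+ at r₁ = 25.9%/12 = 0.0215833.
After month 12 (no interest yet): B = $7,500.00 − 12·$225.00 = $4,800.00.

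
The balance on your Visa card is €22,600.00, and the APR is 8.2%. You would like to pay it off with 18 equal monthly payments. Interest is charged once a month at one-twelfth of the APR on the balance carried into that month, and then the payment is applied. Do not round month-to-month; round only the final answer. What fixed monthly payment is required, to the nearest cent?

Monthly rate r = 8.2%/12 = 0.683333% = 0.00683333.
Level-payment amortization: P = B₀·r / (1 − (1+r)^(−n)) = 22600.00·0.00683333 / (1 − 1.00683^(−18)).
Denominator 1 − (1+r)^(−18) = 0.115366333.
P = 154.433 / 0.115366333 ≈ 1338.63.

€1,338.63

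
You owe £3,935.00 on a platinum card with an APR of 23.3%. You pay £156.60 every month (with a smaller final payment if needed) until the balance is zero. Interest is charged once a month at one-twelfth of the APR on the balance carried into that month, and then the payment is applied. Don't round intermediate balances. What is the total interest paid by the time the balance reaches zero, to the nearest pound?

Monthly rate r = 23.3%/12 = 1.94167% = 0.0194167.
Payoff takes n = ⌈−ln(1 − rB₀/P)/ln(1+r)⌉ = ⌈34.800⌉ = 35 payments; the last is £125.56.
Total paid = 34·£156.60 + £125.56 = £5,449.96.
Total interest = total paid − principal = £5,449.96 − £3,935.00 = £1,514.96.

£1,515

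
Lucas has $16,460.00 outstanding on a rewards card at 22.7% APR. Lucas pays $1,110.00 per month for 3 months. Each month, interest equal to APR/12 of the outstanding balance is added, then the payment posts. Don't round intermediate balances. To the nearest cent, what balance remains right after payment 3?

$14,018.50

Monthly rate r = 22.7%/12 = 1.89167% = 0.0189167.
Each month: B ← B·(1+r) − $1,110.00.
Month 1: interest $311.37; balance after payment $15,661.37.
Month 2: interest $296.26; balance after payment $14,847.63.
Month 3: interest $280.87; balance after payment $14,018.50.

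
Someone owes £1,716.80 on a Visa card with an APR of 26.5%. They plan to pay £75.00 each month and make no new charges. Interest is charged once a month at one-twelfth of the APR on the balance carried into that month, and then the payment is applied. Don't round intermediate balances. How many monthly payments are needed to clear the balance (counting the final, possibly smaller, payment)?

Monthly rate r = 26.5%/12 = 2.20833% = 0.0220833.
Recurrence: B ← B·(1+r) − £75.00.
Month 1: interest £37.91; balance after payment £1,679.71.
Month 2: interest £37.09; balance after payment £1,641.81.
Closed form: n = −ln(1 − rB₀/P)/ln(1+r) = −ln(0.4945)/ln(1.02208) ≈ 32.240, so the balance reaches zero during payment 33.

33 months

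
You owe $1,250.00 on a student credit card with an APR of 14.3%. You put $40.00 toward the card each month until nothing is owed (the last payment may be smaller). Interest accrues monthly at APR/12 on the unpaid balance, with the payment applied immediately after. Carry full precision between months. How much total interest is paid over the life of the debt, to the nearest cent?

Monthly rate r = 14.3%/12 = 1.19167% = 0.0119167.
Payoff takes n = ⌈−ln(1 − rB₀/P)/ln(1+r)⌉ = ⌈39.324⌉ = 40 payments; the last is $13.03.
Total paid = 39·$40.00 + $13.03 = $1,573.03.
Total interest = total paid − principal = $1,573.03 − $1,250.00 = $323.03.

$323.03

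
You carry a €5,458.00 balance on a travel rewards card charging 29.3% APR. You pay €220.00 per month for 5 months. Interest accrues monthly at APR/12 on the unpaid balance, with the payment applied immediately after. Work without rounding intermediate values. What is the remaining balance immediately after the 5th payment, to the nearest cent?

Monthly rate r = 29.3%/12 = 2.44167% = 0.0244167.
Each month: B ← B·(1+r) − €220.00.
Month 1: interest €133.27; balance after payment €5,371.27.
Month 2: interest €131.15; balance after payment €5,282.41.
Month 3: interest €128.98; balance after payment €5,191.39.
Month 4: interest €126.76; balance after payment €5,098.15.
Month 5: interest €124.48; balance after payment €5,002.63.

€5,002.63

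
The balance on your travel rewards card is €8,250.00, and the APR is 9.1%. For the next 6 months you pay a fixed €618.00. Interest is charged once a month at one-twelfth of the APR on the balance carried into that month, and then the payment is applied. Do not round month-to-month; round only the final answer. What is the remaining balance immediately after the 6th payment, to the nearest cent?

Monthly rate r = 9.1%/12 = 0.758333% = 0.00758333.
Each month: B ← B·(1+r) − €618.00.
Month 1: interest €62.56; balance after payment €7,694.56.
Month 2: interest €58.35; balance after payment €7,134.91.
Month 3: interest €54.11; balance after payment €6,571.02.
Month 4: interest €49.83; balance after payment €6,002.85.
Month 5: interest €45.52; balance after payment €5,430.37.
Month 6: interest €41.18; balance after payment €4,853.55.

€4,853.55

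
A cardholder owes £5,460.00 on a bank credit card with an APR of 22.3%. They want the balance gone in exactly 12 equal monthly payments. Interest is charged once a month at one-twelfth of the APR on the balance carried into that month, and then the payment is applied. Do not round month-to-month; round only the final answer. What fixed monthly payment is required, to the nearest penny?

Monthly rate r = 22.3%/12 = 1.85833% = 0.0185833.
Level-payment amortization: P = B₀·r / (1 − (1+r)^(−n)) = 5460.00·0.0185833 / (1 − 1.01858^(−12)).
Denominator 1 − (1+r)^(−12) = 0.198245859.
P = 101.465 / 0.198245859 ≈ 511.81.

£511.81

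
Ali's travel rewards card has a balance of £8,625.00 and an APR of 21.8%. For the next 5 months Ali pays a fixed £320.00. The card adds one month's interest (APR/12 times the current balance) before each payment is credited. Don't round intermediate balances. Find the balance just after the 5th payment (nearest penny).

Monthly rate r = 21.8%/12 = 1.81667% = 0.0181667.
Each month: B ← B·(1+r) − £320.00.
Month 1: interest £156.69; balance after payment £8,461.69.
Month 2: interest £153.72; balance after payment £8,295.41.
Month 3: interest £150.70; balance after payment £8,126.11.
Month 4: interest £147.62; balance after payment £7,953.73.
Month 5: interest £144.49; balance after payment £7,778.23.

£7,778.23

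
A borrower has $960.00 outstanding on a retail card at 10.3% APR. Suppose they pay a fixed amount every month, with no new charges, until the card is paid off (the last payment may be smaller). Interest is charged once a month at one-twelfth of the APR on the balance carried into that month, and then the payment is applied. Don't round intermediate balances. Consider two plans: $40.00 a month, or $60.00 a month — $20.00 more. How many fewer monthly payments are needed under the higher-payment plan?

9 fewer payments

Monthly rate r = 10.3%/12 = 0.858333% = 0.00858333.
At $40.00/mo: n = ⌈−ln(1 − rB₀/P)/ln(1+r)⌉ = 27 payments (last $39.58); total interest = total paid − $960.00 = $119.58.
At $60.00/mo: 18 payments (last $17.13); total interest $77.13.
Payments saved = 27 − 18 = 9.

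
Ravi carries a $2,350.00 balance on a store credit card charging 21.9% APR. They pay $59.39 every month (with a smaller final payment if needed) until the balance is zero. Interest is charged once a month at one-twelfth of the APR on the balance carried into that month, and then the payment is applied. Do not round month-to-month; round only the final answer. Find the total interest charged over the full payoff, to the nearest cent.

$1,855.43

Monthly rate r = 21.9%/12 = 1.825% = 0.01825.
Payoff takes n = ⌈−ln(1 − rB₀/P)/ln(1+r)⌉ = ⌈70.809⌉ = 71 payments; the last is $48.13.
Total paid = 70·$59.39 + $48.13 = $4,205.43.
Total interest = total paid − principal = $4,205.43 − $2,350.00 = $1,855.43.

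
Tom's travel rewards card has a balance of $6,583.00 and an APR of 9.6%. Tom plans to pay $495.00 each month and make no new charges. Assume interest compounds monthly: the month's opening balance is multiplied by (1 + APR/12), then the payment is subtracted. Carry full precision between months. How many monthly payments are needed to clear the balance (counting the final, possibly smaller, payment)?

Monthly rate r = 9.6%/12 = 0.8% = 0.008.
Recurrence: B ← B·(1+r) − $495.00.
Month 1: interest $52.66; balance after payment $6,140.66.
Month 2: interest $49.13; balance after payment $5,694.79.
Closed form: n = −ln(1 − rB₀/P)/ln(1+r) = −ln(0.89361)/ln(1.008) ≈ 14.117, so the balance reaches zero during payment 15.

15 payments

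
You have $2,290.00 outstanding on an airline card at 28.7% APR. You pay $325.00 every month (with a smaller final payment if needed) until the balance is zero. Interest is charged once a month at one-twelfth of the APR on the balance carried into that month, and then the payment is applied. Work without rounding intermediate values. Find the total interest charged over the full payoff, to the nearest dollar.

$248

Monthly rate r = 28.7%/12 = 2.39167% = 0.0239167.
Payoff takes n = ⌈−ln(1 − rB₀/P)/ln(1+r)⌉ = ⌈7.808⌉ = 8 payments; the last is $263.27.
Total paid = 7·$325.00 + $263.27 = $2,538.27.
Total interest = total paid − principal = $2,538.27 − $2,290.00 = $248.27.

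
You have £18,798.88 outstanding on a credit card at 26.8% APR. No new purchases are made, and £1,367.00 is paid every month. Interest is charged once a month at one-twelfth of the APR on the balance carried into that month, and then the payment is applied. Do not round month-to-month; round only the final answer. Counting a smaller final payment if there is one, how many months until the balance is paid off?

17 months

Monthly rate r = 26.8%/12 = 2.23333% = 0.0223333.
Recurrence: B ← B·(1+r) − £1,367.00.
Month 1: interest £419.84; balance after payment £17,851.72.
Month 2: interest £398.69; balance after payment £16,883.41.
Closed form: n = −ln(1 − rB₀/P)/ln(1+r) = −ln(0.69287)/ln(1.02233) ≈ 16.611, so the balance reaches zero during payment 17.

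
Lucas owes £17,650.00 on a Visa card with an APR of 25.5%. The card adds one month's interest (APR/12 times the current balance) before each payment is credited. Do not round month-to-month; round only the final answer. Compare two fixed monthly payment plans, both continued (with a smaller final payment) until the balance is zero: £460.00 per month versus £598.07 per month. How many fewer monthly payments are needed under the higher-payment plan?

Monthly rate r = 25.5%/12 = 2.125% = 0.02125.
At £460.00/mo: n = ⌈−ln(1 − rB₀/P)/ln(1+r)⌉ = 81 payments (last £156.87); total interest = total paid − £17,650.00 = £19,306.87.
At £598.07/mo: 47 payments (last £547.82); total interest £10,409.04.
Payments saved = 81 − 47 = 34.

34 fewer payments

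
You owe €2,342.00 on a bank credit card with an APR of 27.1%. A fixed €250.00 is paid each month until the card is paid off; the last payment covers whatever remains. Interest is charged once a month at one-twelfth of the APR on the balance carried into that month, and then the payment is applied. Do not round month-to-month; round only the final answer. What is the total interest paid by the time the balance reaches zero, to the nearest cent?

€319.60

Monthly rate r = 27.1%/12 = 2.25833% = 0.0225833.
Payoff takes n = ⌈−ln(1 − rB₀/P)/ln(1+r)⌉ = ⌈10.644⌉ = 11 payments; the last is €161.60.
Total paid = 10·€250.00 + €161.60 = €2,661.60.
Total interest = total paid − principal = €2,661.60 − €2,342.00 = €319.60.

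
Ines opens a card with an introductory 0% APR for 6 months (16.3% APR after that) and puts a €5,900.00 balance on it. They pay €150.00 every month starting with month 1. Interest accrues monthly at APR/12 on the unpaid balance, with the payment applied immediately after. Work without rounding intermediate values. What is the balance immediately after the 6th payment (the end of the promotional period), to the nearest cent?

€5,000.00

Promo months 1–6 at r₀ = 0%/12 = 0; months 7+ at r₁ = 16.3%/12 = 0.0135833.
After month 6 (no interest yet): B = €5,900.00 − 6·€150.00 = €5,000.00.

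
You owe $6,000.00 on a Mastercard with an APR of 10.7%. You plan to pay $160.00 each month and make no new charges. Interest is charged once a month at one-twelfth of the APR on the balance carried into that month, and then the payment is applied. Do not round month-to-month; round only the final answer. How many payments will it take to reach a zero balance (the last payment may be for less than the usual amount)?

46 payments

Monthly rate r = 10.7%/12 = 0.891667% = 0.00891667.
Recurrence: B ← B·(1+r) − $160.00.
Month 1: interest $53.50; balance after payment $5,893.50.
Month 2: interest $52.55; balance after payment $5,786.05.
Closed form: n = −ln(1 − rB₀/P)/ln(1+r) = −ln(0.66563)/ln(1.00892) ≈ 45.851, so the balance reaches zero during payment 46.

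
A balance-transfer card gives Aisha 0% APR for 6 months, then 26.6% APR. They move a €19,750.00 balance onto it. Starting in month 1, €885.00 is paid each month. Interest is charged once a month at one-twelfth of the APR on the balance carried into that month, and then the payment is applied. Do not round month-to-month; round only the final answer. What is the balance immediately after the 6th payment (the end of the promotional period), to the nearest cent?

€14,440.00

Promo months 1–6 at r₀ = 0%/12 = 0; months 7+ at r₁ = 26.6%/12 = 0.0221667.
After month 6 (no interest yet): B = €19,750.00 − 6·€885.00 = €14,440.00.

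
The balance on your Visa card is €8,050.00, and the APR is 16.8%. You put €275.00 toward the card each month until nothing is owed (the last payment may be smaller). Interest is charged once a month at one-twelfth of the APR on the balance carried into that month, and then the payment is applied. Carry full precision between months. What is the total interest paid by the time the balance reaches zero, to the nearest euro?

€2,381

Monthly rate r = 16.8%/12 = 1.4% = 0.014.
Payoff takes n = ⌈−ln(1 − rB₀/P)/ln(1+r)⌉ = ⌈37.929⌉ = 38 payments; the last is €255.63.
Total paid = 37·€275.00 + €255.63 = €10,430.63.
Total interest = total paid − principal = €10,430.63 − €8,050.00 = €2,380.63.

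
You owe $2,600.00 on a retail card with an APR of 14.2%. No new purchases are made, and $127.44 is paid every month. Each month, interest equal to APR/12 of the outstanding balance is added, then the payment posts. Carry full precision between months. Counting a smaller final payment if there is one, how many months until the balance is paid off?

24 payments

Monthly rate r = 14.2%/12 = 1.18333% = 0.0118333.
Recurrence: B ← B·(1+r) − $127.44.
Month 1: interest $30.77; balance after payment $2,503.33.
Month 2: interest $29.62; balance after payment $2,405.51.
Closed form: n = −ln(1 − rB₀/P)/ln(1+r) = −ln(0.75858)/ln(1.01183) ≈ 23.488, so the balance reaches zero during payment 24.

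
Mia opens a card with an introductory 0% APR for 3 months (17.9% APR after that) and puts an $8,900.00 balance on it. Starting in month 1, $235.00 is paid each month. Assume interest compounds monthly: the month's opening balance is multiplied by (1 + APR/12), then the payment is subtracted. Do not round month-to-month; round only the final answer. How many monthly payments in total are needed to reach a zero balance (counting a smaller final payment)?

53 payments

Promo months 1–3 at r₀ = 0%/12 = 0; months 4+ at r₁ = 17.9%/12 = 0.0149167.
After month 3 (no interest yet): B = $8,900.00 − 3·$235.00 = $8,195.00.
Then at r₁ with $235.00/mo: n₂ = −ln(1 − r₁·B/P)/ln(1+r₁) ≈ 49.60 → 50 more payments.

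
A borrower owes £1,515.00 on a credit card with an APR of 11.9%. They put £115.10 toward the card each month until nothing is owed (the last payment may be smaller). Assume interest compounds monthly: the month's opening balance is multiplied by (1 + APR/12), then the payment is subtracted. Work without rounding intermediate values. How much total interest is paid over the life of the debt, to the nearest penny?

Monthly rate r = 11.9%/12 = 0.991667% = 0.00991667.
Payoff takes n = ⌈−ln(1 − rB₀/P)/ln(1+r)⌉ = ⌈14.174⌉ = 15 payments; the last is £20.14.
Total paid = 14·£115.10 + £20.14 = £1,631.54.
Total interest = total paid − principal = £1,631.54 − £1,515.00 = £116.54.

£116.54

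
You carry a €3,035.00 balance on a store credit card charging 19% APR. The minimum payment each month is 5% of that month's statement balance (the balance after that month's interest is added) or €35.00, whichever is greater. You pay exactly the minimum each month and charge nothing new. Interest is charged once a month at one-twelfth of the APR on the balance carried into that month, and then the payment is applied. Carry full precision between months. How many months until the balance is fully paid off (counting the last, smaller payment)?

66 months

Monthly rate r = 19%/12 = 1.58333% = 0.0158333.
While 5% of the post-interest balance exceeds €35.00, each month B ← (B·(1+r))·(1 − 0.05), i.e. B shrinks by the factor (1+r)·0.95 = 0.96504.
This holds for months 1–42. Entering month 43 the balance is €680.92; 5% of the post-interest balance is now below €35.00, so the flat €35.00 minimum applies from here.
From month 43 a fixed €35.00 at rate r clears €680.92 in 24 more payments. Total: 42 + 24 = 66 months.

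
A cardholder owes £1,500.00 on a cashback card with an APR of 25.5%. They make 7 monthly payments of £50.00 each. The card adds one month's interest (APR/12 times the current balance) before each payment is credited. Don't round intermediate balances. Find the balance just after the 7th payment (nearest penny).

£1,364.74

Monthly rate r = 25.5%/12 = 2.125% = 0.02125.
Each month: B ← B·(1+r) − £50.00.
Month 1: interest £31.88; balance after payment £1,481.88.
Month 2: interest £31.49; balance after payment £1,463.36.
Month 3: interest £31.10; balance after payment £1,444.46.
Month 4: interest £30.69; balance after payment £1,425.16.
Month 5: interest £30.28; balance after payment £1,405.44.
Month 6: interest £29.87; balance after payment £1,385.31.
Month 7: interest £29.44; balance after payment £1,364.74.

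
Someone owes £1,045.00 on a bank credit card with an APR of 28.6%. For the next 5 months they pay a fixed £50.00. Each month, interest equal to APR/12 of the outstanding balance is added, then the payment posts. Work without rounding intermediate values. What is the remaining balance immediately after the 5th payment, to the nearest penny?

Monthly rate r = 28.6%/12 = 2.38333% = 0.0238333.
Each month: B ← B·(1+r) − £50.00.
Month 1: interest £24.91; balance after payment £1,019.91.
Month 2: interest £24.31; balance after payment £994.21.
Month 3: interest £23.70; balance after payment £967.91.
Month 4: interest £23.07; balance after payment £940.98.
Month 5: interest £22.43; balance after payment £913.40.

£913.40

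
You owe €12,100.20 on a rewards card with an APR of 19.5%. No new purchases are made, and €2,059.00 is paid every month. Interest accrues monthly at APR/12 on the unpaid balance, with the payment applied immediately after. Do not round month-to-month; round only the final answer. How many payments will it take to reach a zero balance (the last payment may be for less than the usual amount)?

7 months

Monthly rate r = 19.5%/12 = 1.625% = 0.01625.
Recurrence: B ← B·(1+r) − €2,059.00.
Month 1: interest €196.63; balance after payment €10,237.83.
Month 2: interest €166.36; balance after payment €8,345.19.
Closed form: n = −ln(1 − rB₀/P)/ln(1+r) = −ln(0.9045)/ln(1.01625) ≈ 6.227, so the balance reaches zero during payment 7.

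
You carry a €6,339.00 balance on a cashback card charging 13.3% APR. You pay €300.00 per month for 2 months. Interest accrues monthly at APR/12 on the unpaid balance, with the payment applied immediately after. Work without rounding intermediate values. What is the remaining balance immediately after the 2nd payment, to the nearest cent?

Monthly rate r = 13.3%/12 = 1.10833% = 0.0110833.
Each month: B ← B·(1+r) − €300.00.
Month 1: interest €70.26; balance after payment €6,109.26.
Month 2: interest €67.71; balance after payment €5,876.97.

€5,876.97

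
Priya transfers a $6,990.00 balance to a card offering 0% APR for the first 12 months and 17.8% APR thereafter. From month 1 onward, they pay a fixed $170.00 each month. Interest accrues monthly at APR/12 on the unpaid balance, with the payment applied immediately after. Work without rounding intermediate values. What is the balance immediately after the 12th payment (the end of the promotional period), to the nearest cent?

$4,950.00

Promo months 1–12 at r₀ = 0%/12 = 0; months 13+ at r₁ = 17.8%/12 = 0.0148333.
After month 12 (no interest yet): B = $6,990.00 − 12·$170.00 = $4,950.00.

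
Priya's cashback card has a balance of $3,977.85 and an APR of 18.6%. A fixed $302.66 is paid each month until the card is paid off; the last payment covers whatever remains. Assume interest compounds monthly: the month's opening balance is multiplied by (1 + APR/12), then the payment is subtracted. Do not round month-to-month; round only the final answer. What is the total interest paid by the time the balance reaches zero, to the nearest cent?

Monthly rate r = 18.6%/12 = 1.55% = 0.0155.
Payoff takes n = ⌈−ln(1 − rB₀/P)/ln(1+r)⌉ = ⌈14.810⌉ = 15 payments; the last is $245.61.
Total paid = 14·$302.66 + $245.61 = $4,482.85.
Total interest = total paid − principal = $4,482.85 − $3,977.85 = $505.00.

$505.00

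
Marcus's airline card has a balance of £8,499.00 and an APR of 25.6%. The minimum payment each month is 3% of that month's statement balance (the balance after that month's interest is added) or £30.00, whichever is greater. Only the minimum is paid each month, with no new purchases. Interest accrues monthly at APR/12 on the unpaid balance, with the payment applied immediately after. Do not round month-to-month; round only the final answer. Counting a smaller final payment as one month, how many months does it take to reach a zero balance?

288 months

Monthly rate r = 25.6%/12 = 2.13333% = 0.0213333.
While 3% of the post-interest balance exceeds £30.00, each month B ← (B·(1+r))·(1 − 0.03), i.e. B shrinks by the factor (1+r)·0.97 = 0.99069.
This holds for months 1–232. Entering month 233 the balance is £971.12; 3% of the post-interest balance is now below £30.00, so the flat £30.00 minimum applies from here.
From month 233 a fixed £30.00 at rate r clears £971.12 in 56 more payments. Total: 232 + 56 = 288 months.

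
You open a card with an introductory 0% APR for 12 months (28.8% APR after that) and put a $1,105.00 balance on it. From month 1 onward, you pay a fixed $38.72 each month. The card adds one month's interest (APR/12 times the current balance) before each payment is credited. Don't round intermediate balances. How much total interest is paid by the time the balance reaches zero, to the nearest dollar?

$185

Promo months 1–12 at r₀ = 0%/12 = 0; months 13+ at r₁ = 28.8%/12 = 0.024.
After month 12 (no interest yet): B = $1,105.00 − 12·$38.72 = $640.36.
Then at r₁ with $38.72/mo: n₂ = −ln(1 − r₁·B/P)/ln(1+r₁) ≈ 21.32 → 22 more payments.
Total paid = 33·$38.72 + $12.60 = $1,290.36; interest = $1,290.36 − $1,105.00 = $185.36.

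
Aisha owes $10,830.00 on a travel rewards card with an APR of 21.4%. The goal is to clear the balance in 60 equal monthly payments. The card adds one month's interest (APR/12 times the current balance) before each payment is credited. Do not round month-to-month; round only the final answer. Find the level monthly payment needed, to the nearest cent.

Monthly rate r = 21.4%/12 = 1.78333% = 0.0178333.
Level-payment amortization: P = B₀·r / (1 − (1+r)^(−n)) = 10830.00·0.0178333 / (1 − 1.01783^(−60)).
Denominator 1 − (1+r)^(−60) = 0.653741994.
P = 193.135 / 0.653741994 ≈ 295.43.

$295.43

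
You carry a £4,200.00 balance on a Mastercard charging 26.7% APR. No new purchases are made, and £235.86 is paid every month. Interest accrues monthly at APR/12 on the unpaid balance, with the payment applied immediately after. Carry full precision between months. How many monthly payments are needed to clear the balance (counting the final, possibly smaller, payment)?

Monthly rate r = 26.7%/12 = 2.225% = 0.02225.
Recurrence: B ← B·(1+r) − £235.86.
Month 1: interest £93.45; balance after payment £4,057.59.
Month 2: interest £90.28; balance after payment £3,912.01.
Closed form: n = −ln(1 − rB₀/P)/ln(1+r) = −ln(0.60379)/ln(1.02225) ≈ 22.927, so the balance reaches zero during payment 23.

23 months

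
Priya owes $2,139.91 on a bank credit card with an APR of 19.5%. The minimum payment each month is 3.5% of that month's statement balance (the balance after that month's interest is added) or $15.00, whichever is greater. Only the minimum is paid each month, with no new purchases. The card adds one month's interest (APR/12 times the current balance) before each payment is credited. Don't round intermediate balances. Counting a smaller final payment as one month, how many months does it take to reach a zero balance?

122 months

Monthly rate r = 19.5%/12 = 1.625% = 0.01625.
While 3.5% of the post-interest balance exceeds $15.00, each month B ← (B·(1+r))·(1 − 0.035), i.e. B shrinks by the factor (1+r)·0.965 = 0.98068.
This holds for months 1–84. Entering month 85 the balance is $415.66; 3.5% of the post-interest balance is now below $15.00, so the flat $15.00 minimum applies from here.
From month 85 a fixed $15.00 at rate r clears $415.66 in 38 more payments. Total: 84 + 38 = 122 months.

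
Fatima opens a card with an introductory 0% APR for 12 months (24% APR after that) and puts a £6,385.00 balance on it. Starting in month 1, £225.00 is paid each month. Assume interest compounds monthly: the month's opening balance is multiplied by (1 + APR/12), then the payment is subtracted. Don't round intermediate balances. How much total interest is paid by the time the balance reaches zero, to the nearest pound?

£824

Promo months 1–12 at r₀ = 0%/12 = 0; months 13+ at r₁ = 24%/12 = 0.02.
After month 12 (no interest yet): B = £6,385.00 − 12·£225.00 = £3,685.00.
Then at r₁ with £225.00/mo: n₂ = −ln(1 − r₁·B/P)/ln(1+r₁) ≈ 20.04 → 21 more payments.
Total paid = 32·£225.00 + £8.98 = £7,208.98; interest = £7,208.98 − £6,385.00 = £823.98.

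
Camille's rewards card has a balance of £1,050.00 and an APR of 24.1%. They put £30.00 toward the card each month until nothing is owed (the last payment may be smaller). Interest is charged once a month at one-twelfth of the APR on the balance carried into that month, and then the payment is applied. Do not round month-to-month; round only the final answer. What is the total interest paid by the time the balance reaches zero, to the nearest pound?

Monthly rate r = 24.1%/12 = 2.00833% = 0.0200833.
Payoff takes n = ⌈−ln(1 − rB₀/P)/ln(1+r)⌉ = ⌈61.040⌉ = 62 payments; the last is £1.22.
Total paid = 61·£30.00 + £1.22 = £1,831.22.
Total interest = total paid − principal = £1,831.22 − £1,050.00 = £781.22.

£781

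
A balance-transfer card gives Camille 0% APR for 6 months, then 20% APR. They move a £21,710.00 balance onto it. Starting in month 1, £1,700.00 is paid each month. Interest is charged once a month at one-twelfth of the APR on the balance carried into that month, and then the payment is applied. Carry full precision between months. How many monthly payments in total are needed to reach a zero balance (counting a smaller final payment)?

14 payments

Promo months 1–6 at r₀ = 0%/12 = 0; months 7+ at r₁ = 20%/12 = 0.0166667.
After month 6 (no interest yet): B = £21,710.00 − 6·£1,700.00 = £11,510.00.
Then at r₁ with £1,700.00/mo: n₂ = −ln(1 − r₁·B/P)/ln(1+r₁) ≈ 7.24 → 8 more payments.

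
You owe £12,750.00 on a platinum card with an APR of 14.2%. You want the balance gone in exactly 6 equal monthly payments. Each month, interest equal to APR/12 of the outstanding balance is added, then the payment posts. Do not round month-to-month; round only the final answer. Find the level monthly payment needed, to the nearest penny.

£2,213.87

Monthly rate r = 14.2%/12 = 1.18333% = 0.0118333.
Level-payment amortization: P = B₀·r / (1 − (1+r)^(−n)) = 12750.00·0.0118333 / (1 − 1.01183^(−6)).
Denominator 1 − (1+r)^(−6) = 0.0681497951.
P = 150.875 / 0.0681497951 ≈ 2213.87.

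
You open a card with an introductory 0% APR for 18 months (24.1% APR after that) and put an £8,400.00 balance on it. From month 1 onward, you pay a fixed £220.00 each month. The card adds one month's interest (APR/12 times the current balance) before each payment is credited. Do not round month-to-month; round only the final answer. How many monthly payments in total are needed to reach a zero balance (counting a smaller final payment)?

Promo months 1–18 at r₀ = 0%/12 = 0; months 19+ at r₁ = 24.1%/12 = 0.0200833.
After month 18 (no interest yet): B = £8,400.00 − 18·£220.00 = £4,440.00.
Then at r₁ with £220.00/mo: n₂ = −ln(1 − r₁·B/P)/ln(1+r₁) ≈ 26.14 → 27 more payments.

45 months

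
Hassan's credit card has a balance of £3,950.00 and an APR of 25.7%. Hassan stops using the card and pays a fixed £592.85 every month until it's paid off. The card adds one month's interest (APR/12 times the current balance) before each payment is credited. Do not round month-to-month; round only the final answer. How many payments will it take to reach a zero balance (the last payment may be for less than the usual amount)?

8 months

Monthly rate r = 25.7%/12 = 2.14167% = 0.0214167.
Recurrence: B ← B·(1+r) − £592.85.
Month 1: interest £84.60; balance after payment £3,441.75.
Month 2: interest £73.71; balance after payment £2,922.61.
Closed form: n = −ln(1 − rB₀/P)/ln(1+r) = −ln(0.85731)/ln(1.02142) ≈ 7.265, so the balance reaches zero during payment 8.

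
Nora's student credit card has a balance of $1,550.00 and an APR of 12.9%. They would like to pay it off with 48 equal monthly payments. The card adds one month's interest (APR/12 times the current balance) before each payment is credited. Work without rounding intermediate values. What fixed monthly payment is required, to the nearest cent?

$41.51

Monthly rate r = 12.9%/12 = 1.075% = 0.01075.
Level-payment amortization: P = B₀·r / (1 − (1+r)^(−n)) = 1550.00·0.01075 / (1 − 1.01075^(−48)).
Denominator 1 − (1+r)^(−48) = 0.4014506.
P = 16.6625 / 0.4014506 ≈ 41.51.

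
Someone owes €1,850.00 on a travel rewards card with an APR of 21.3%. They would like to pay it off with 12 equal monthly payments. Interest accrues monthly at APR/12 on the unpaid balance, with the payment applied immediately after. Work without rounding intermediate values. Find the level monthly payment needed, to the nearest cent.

Monthly rate r = 21.3%/12 = 1.775% = 0.01775.
Level-payment amortization: P = B₀·r / (1 − (1+r)^(−n)) = 1850.00·0.01775 / (1 − 1.01775^(−12)).
Denominator 1 − (1+r)^(−12) = 0.190332574.
P = 32.8375 / 0.190332574 ≈ 172.53.

€172.53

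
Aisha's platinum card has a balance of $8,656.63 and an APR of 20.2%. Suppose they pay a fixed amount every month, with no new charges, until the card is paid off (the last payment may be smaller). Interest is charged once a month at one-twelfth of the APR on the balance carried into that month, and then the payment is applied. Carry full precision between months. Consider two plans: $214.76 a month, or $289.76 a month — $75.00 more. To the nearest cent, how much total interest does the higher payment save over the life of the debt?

Monthly rate r = 20.2%/12 = 1.68333% = 0.0168333.
At $214.76/mo: n = ⌈−ln(1 − rB₀/P)/ln(1+r)⌉ = 68 payments (last $210.87); total interest = total paid − $8,656.63 = $5,943.16.
At $289.76/mo: 42 payments (last $252.65); total interest $3,476.18.
Interest saved = $5,943.16 − $3,476.18 = $2,466.98.

$2,466.98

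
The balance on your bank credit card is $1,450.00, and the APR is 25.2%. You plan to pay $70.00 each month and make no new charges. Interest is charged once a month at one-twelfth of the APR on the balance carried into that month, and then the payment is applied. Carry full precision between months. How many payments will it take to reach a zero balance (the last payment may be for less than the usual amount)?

28 months

Monthly rate r = 25.2%/12 = 2.1% = 0.021.
Recurrence: B ← B·(1+r) − $70.00.
Month 1: interest $30.45; balance after payment $1,410.45.
Month 2: interest $29.62; balance after payment $1,370.07.
Closed form: n = −ln(1 − rB₀/P)/ln(1+r) = −ln(0.565)/ln(1.021) ≈ 27.472, so the balance reaches zero during payment 28.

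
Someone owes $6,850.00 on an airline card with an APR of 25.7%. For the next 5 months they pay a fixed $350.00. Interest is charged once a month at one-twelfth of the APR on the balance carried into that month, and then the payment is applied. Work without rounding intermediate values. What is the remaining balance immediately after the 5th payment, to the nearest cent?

Monthly rate r = 25.7%/12 = 2.14167% = 0.0214167.
Each month: B ← B·(1+r) − $350.00.
Month 1: interest $146.70; balance after payment $6,646.70.
Month 2: interest $142.35; balance after payment $6,439.05.
Month 3: interest $137.90; balance after payment $6,226.96.
Month 4: interest $133.36; balance after payment $6,010.32.
Month 5: interest $128.72; balance after payment $5,789.04.

$5,789.04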